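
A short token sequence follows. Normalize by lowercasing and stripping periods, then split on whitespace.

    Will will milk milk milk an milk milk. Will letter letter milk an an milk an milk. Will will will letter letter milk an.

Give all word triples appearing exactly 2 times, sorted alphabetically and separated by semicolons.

letter letter milk; letter milk an; milk an milk; will letter letter

Trigram counts meeting the condition (exactly 2 times):
  letter letter milk: 2
  letter milk an: 2
  milk an milk: 2
  will letter letter: 2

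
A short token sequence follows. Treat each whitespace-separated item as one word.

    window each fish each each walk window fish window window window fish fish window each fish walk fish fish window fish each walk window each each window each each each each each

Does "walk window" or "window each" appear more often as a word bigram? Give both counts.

"walk window": 2 occurrences
"window each": 4 occurrences

"window each" (4 vs 2)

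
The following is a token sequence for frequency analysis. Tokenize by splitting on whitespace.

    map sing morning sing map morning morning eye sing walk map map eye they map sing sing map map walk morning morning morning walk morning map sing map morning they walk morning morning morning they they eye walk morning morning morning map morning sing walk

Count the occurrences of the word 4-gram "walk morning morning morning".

Scanning the 42 overlapping 4-gram windows for "walk morning morning morning":
  position 20–23: walk morning morning morning
  position 31–34: walk morning morning morning
  position 38–41: walk morning morning morning

3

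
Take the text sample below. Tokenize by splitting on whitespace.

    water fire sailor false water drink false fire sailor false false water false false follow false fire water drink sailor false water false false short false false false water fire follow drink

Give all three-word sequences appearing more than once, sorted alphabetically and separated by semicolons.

Trigram counts meeting the condition (more than once):
  false false water: 2
  false water false: 2
  fire sailor false: 2
  sailor false water: 2
  water false false: 2

false false water; false water false; fire sailor false; sailor false water; water false false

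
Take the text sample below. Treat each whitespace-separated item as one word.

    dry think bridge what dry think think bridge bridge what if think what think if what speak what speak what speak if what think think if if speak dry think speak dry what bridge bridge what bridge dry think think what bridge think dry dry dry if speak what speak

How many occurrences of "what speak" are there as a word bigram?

4

Scanning the 49 overlapping bigram windows for "what speak":
  position 16–17: what speak
  position 18–19: what speak
  position 20–21: what speak
  position 49–50: what speak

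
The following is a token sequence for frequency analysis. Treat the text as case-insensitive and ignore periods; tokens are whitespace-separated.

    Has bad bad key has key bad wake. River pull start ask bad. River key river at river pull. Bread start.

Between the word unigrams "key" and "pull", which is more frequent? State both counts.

"key" (3 vs 2)

"key": 3 occurrences
"pull": 2 occurrences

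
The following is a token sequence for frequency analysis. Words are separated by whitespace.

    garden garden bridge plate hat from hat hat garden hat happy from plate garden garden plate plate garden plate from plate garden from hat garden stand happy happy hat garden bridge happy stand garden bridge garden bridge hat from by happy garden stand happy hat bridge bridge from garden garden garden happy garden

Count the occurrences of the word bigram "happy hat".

2

Scanning the 52 overlapping bigram windows for "happy hat":
  position 28–29: happy hat
  position 44–45: happy hat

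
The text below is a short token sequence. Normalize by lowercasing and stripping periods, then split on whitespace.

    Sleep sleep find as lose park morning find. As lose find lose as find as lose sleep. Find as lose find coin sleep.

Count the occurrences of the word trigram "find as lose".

Scanning the 21 overlapping trigram windows for "find as lose":
  position 3–5: find as lose
  position 8–10: find as lose
  position 14–16: find as lose
  position 18–20: find as lose

4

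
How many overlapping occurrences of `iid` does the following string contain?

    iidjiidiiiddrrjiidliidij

5

Sliding a length-3 window over the 24 characters (22 positions):
  position 1–3: iid
  position 5–7: iid
  position 9–11: iid
  position 16–18: iid
  position 20–22: iid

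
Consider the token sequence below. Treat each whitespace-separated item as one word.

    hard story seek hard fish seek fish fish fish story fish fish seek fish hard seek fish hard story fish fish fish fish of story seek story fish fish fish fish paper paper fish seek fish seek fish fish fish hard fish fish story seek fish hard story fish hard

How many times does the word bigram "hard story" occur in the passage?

Scanning the 49 overlapping bigram windows for "hard story":
  position 1–2: hard story
  position 18–19: hard story
  position 47–48: hard story

3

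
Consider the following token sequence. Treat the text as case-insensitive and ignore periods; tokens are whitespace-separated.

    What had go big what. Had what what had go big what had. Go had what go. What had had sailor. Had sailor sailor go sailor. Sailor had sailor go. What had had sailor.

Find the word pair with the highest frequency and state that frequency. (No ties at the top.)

Bigram frequencies (highest first):
  what had: 6
  had sailor: 4
  had go: 3
  go big: 2
  big what: 2
  had what: 2
  … (9 more, each ≤ 2)

"what had", 6 times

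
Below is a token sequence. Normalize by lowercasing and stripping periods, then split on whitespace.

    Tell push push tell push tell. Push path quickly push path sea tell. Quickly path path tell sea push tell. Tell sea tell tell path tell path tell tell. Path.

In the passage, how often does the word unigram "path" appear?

Scanning the 30 tokens for "path":
  position 8: path
  position 11: path
  position 15: path
  position 16: path
  position 25: path
  position 27: path
  position 30: path

7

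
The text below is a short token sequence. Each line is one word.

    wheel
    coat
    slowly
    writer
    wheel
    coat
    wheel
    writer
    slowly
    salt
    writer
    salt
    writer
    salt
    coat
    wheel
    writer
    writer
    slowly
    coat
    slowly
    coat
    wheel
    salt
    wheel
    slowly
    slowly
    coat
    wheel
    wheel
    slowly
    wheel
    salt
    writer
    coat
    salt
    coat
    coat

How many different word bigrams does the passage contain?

38 tokens → 37 bigram windows in total.
Repeated bigrams (each contributes count−1 duplicates):
  coat wheel: 4
  salt writer: 3
  slowly coat: 3
  coat slowly: 2
  salt coat: 2
  wheel coat: 2
  wheel salt: 2
  wheel slowly: 2
  … (3 more repeated)
15 duplicate windows → 37 − 15 = 22 distinct.

22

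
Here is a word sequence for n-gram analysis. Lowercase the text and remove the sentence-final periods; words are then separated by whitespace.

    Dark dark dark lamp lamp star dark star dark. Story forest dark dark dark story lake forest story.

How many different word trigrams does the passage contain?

18 tokens → 16 trigram windows in total.
Repeated trigrams (each contributes count−1 duplicates):
  dark dark dark: 2
1 duplicate windows → 16 − 1 = 15 distinct.

15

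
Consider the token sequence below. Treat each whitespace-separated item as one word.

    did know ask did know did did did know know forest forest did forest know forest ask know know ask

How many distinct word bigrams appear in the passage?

20 tokens → 19 bigram windows in total.
Repeated bigrams (each contributes count−1 duplicates):
  did know: 3
  did did: 2
  know ask: 2
  know forest: 2
  know know: 2
6 duplicate windows → 19 − 6 = 13 distinct.

13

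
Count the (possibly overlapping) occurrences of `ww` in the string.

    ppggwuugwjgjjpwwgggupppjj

Sliding a length-2 window over the 25 characters (24 positions):
  position 15–16: ww

1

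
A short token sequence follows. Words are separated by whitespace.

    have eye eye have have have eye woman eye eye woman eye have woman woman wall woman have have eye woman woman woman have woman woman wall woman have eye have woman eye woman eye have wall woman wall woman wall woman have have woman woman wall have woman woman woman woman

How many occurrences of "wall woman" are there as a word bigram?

Scanning the 51 overlapping bigram windows for "wall woman":
  position 16–17: wall woman
  position 27–28: wall woman
  position 37–38: wall woman
  position 39–40: wall woman
  position 41–42: wall woman

5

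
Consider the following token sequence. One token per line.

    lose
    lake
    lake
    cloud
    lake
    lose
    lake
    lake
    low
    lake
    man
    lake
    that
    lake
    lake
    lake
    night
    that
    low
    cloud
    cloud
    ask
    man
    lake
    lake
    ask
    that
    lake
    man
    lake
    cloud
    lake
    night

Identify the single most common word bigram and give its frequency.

"lake lake", 5 times

Bigram frequencies (highest first):
  lake lake: 5
  man lake: 3
  lose lake: 2
  lake cloud: 2
  cloud lake: 2
  lake man: 2
  … (14 more, each ≤ 2)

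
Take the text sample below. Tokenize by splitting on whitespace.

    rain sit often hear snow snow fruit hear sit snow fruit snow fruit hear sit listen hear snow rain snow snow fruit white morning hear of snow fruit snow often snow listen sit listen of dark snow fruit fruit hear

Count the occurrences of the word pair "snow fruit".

6

Scanning the 39 overlapping bigram windows for "snow fruit":
  position 6–7: snow fruit
  position 10–11: snow fruit
  position 12–13: snow fruit
  position 21–22: snow fruit
  position 27–28: snow fruit
  position 37–38: snow fruit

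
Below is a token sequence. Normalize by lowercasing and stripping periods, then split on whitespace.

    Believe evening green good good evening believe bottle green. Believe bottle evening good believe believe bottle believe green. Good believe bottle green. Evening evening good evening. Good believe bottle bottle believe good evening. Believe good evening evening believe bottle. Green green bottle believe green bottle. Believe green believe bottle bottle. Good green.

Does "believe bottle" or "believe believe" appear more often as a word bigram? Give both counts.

"believe bottle": 7 occurrences
"believe believe": 1 occurrence

"believe bottle" (7 vs 1)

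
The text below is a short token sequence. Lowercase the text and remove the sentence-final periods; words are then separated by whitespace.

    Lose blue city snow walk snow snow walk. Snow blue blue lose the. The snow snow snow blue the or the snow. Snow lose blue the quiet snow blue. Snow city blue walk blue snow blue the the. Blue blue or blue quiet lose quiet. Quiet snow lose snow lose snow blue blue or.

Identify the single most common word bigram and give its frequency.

Bigram frequencies (highest first):
  snow blue: 5
  snow snow: 4
  blue blue: 3
  blue the: 3
  snow lose: 3
  lose blue: 2
  … (25 more, each ≤ 2)

"snow blue", 5 times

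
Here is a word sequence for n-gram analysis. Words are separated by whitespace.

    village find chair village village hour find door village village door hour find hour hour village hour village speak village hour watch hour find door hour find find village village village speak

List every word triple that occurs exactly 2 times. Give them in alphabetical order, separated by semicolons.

door hour find; hour find door

Trigram counts meeting the condition (exactly 2 times):
  door hour find: 2
  hour find door: 2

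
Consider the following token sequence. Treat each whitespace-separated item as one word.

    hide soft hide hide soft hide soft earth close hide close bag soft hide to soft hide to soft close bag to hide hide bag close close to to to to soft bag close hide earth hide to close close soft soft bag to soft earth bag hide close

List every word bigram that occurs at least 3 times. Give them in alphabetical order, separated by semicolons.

hide soft; hide to; soft hide; to soft; to to

Bigram counts meeting the condition (at least 3 times):
  hide soft: 3
  hide to: 3
  soft hide: 4
  to soft: 4
  to to: 3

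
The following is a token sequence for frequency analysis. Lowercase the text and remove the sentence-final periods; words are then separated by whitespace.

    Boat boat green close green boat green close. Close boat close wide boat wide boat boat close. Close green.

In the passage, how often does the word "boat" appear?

Scanning the 19 tokens for "boat":
  position 1: boat
  position 2: boat
  position 6: boat
  position 10: boat
  position 13: boat
  position 15: boat
  position 16: boat

7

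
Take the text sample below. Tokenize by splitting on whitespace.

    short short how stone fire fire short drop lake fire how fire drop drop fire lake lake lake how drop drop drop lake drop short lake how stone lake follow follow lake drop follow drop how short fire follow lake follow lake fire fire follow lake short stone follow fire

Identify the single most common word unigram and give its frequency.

"lake", 11 times

Unigram frequencies (highest first):
  lake: 11
  fire: 9
  drop: 9
  follow: 7
  short: 6
  how: 5
  … (1 more, each ≤ 3)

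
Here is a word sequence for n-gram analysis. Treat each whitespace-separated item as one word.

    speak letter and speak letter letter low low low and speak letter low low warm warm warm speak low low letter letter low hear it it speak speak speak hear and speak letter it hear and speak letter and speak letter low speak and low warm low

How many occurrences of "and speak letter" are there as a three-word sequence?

Scanning the 45 overlapping trigram windows for "and speak letter":
  position 3–5: and speak letter
  position 10–12: and speak letter
  position 31–33: and speak letter
  position 36–38: and speak letter
  position 39–41: and speak letter

5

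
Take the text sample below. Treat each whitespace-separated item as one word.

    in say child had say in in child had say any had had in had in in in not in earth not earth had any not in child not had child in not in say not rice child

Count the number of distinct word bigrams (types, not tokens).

38 tokens → 37 bigram windows in total.
Repeated bigrams (each contributes count−1 duplicates):
  in in: 3
  not in: 3
  child had: 2
  had in: 2
  had say: 2
  in child: 2
  in not: 2
  in say: 2
10 duplicate windows → 37 − 10 = 27 distinct.

27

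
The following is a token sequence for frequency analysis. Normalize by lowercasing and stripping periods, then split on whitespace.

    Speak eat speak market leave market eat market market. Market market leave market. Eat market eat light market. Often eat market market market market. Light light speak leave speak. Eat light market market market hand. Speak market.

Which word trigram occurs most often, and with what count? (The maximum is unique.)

Trigram frequencies (highest first):
  market market market: 5
  market leave market: 2
  leave market eat: 2
  market eat market: 2
  eat market market: 2
  eat light market: 2
  … (20 more, each ≤ 1)

"market market market", 5 times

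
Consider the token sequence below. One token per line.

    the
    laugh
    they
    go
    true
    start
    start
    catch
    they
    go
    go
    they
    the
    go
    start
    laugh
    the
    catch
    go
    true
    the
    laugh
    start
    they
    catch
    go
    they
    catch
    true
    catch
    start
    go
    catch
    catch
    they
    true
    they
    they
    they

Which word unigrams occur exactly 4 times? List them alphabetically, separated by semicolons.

the; true

Unigram counts meeting the condition (exactly 4 times):
  the: 4
  true: 4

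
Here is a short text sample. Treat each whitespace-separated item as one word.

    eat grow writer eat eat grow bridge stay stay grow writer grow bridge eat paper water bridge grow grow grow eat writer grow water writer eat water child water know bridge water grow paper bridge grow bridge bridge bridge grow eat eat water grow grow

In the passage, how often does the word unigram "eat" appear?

Scanning the 45 tokens for "eat":
  position 1: eat
  position 4: eat
  position 5: eat
  position 14: eat
  position 21: eat
  position 26: eat
  position 41: eat
  position 42: eat

8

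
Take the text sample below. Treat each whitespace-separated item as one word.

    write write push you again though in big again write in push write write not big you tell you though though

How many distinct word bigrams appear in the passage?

19

21 tokens → 20 bigram windows in total.
Repeated bigrams (each contributes count−1 duplicates):
  write write: 2
1 duplicate windows → 20 − 1 = 19 distinct.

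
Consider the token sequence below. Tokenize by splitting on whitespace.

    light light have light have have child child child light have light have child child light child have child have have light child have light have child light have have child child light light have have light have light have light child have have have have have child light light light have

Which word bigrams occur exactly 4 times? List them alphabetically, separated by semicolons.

Bigram counts meeting the condition (exactly 4 times):
  child child: 4
  child have: 4
  light light: 4

child child; child have; light light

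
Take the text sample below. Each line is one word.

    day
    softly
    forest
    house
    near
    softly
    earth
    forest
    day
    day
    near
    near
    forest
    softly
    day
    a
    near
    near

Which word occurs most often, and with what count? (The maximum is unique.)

Unigram frequencies (highest first):
  near: 5
  day: 4
  softly: 3
  forest: 3
  house: 1
  earth: 1
  … (1 more, each ≤ 1)

"near", 5 times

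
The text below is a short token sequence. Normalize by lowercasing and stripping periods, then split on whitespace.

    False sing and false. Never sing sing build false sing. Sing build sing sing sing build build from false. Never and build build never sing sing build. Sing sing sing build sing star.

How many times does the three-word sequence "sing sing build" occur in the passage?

Scanning the 31 overlapping trigram windows for "sing sing build":
  position 6–8: sing sing build
  position 10–12: sing sing build
  position 14–16: sing sing build
  position 25–27: sing sing build
  position 29–31: sing sing build

5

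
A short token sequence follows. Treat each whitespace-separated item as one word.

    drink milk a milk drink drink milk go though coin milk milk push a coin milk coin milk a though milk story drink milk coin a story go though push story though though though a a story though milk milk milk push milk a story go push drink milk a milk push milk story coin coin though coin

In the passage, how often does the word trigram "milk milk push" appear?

Scanning the 56 overlapping trigram windows for "milk milk push":
  position 11–13: milk milk push
  position 40–42: milk milk push

2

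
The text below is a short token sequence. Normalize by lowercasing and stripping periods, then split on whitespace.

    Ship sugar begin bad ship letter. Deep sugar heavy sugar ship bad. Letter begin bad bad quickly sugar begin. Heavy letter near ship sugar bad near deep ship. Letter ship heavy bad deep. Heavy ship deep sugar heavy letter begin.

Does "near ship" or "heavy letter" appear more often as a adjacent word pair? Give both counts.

"near ship": 1 occurrence
"heavy letter": 2 occurrences

"heavy letter" (2 vs 1)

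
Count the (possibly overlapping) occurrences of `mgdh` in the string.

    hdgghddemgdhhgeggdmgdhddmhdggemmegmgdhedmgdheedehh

4

Sliding a length-4 window over the 50 characters (47 positions):
  position 9–12: mgdh
  position 19–22: mgdh
  position 35–38: mgdh
  position 41–44: mgdh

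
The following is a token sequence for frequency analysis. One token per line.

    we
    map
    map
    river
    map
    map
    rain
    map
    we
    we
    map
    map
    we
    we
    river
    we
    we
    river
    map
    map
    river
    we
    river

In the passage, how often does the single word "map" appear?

9

Scanning the 23 tokens for "map":
  position 2: map
  position 3: map
  position 5: map
  position 6: map
  position 8: map
  position 11: map
  position 12: map
  position 19: map
  position 20: map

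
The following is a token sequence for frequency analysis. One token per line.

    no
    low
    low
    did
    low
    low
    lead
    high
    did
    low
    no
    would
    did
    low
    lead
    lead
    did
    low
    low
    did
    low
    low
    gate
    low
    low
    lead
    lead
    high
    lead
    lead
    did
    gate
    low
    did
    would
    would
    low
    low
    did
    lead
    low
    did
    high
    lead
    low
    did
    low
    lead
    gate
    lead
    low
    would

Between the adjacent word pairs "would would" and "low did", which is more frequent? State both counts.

"would would": 1 occurrence
"low did": 6 occurrences

"low did" (6 vs 1)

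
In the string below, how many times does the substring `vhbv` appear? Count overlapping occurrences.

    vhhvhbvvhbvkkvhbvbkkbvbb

Sliding a length-4 window over the 24 characters (21 positions):
  position 4–7: vhbv
  position 8–11: vhbv
  position 14–17: vhbv

3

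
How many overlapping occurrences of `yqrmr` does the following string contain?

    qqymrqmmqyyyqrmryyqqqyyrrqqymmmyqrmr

Sliding a length-5 window over the 36 characters (32 positions):
  position 12–16: yqrmr
  position 32–36: yqrmr

2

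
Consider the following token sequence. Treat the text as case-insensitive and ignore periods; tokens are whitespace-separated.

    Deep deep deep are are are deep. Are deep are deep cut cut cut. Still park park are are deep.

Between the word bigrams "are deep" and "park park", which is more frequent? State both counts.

"are deep": 4 occurrences
"park park": 1 occurrence

"are deep" (4 vs 1)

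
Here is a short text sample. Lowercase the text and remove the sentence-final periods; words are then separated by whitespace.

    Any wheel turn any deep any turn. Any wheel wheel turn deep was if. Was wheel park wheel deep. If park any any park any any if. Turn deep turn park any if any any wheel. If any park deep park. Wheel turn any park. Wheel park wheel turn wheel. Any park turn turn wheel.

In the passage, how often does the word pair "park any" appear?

3

Scanning the 54 overlapping bigram windows for "park any":
  position 21–22: park any
  position 24–25: park any
  position 31–32: park any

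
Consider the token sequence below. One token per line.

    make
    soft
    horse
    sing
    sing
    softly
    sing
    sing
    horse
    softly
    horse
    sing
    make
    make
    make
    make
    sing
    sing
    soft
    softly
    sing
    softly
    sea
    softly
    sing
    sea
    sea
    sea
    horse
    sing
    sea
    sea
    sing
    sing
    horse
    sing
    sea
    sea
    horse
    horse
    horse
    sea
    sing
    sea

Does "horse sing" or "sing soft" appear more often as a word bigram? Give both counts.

"horse sing" (4 vs 1)

"horse sing": 4 occurrences
"sing soft": 1 occurrence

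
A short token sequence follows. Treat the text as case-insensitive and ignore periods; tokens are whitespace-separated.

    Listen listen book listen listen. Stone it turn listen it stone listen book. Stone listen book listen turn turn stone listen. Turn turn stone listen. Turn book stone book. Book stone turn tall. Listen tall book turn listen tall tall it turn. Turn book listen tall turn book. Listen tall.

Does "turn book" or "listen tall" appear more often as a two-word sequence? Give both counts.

"turn book": 3 occurrences
"listen tall": 4 occurrences

"listen tall" (4 vs 3)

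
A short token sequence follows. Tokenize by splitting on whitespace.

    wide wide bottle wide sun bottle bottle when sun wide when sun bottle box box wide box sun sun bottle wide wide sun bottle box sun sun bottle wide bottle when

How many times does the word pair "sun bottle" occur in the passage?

5

Scanning the 30 overlapping bigram windows for "sun bottle":
  position 5–6: sun bottle
  position 12–13: sun bottle
  position 19–20: sun bottle
  position 23–24: sun bottle
  position 27–28: sun bottle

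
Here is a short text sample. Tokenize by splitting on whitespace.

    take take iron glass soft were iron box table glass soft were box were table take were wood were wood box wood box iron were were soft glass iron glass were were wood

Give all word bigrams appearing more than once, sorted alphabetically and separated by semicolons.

Bigram counts meeting the condition (more than once):
  glass soft: 2
  iron glass: 2
  soft were: 2
  were were: 2
  were wood: 3
  wood box: 2

glass soft; iron glass; soft were; were were; were wood; wood box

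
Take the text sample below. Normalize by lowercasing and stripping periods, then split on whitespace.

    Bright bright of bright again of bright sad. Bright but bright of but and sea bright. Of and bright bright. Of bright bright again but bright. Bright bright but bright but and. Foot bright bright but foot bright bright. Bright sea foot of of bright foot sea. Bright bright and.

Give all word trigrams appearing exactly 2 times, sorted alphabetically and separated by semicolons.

bright bright bright; bright bright but; bright bright of; bright but bright; bright of bright; foot bright bright

Trigram counts meeting the condition (exactly 2 times):
  bright bright bright: 2
  bright bright but: 2
  bright bright of: 2
  bright but bright: 2
  bright of bright: 2
  foot bright bright: 2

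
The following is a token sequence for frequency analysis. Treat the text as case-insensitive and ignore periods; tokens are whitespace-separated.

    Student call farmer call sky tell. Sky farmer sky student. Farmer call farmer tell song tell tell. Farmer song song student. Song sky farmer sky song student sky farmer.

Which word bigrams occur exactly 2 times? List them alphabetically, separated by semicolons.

Bigram counts meeting the condition (exactly 2 times):
  call farmer: 2
  farmer call: 2
  farmer sky: 2
  song student: 2

call farmer; farmer call; farmer sky; song student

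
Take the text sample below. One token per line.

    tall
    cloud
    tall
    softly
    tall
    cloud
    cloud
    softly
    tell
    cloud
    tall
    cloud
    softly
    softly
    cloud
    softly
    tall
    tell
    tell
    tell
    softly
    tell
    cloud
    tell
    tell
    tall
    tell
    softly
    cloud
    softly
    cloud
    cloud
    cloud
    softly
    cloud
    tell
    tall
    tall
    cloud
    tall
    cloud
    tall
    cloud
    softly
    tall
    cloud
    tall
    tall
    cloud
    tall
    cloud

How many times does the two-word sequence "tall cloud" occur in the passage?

Scanning the 50 overlapping bigram windows for "tall cloud":
  position 1–2: tall cloud
  position 5–6: tall cloud
  position 11–12: tall cloud
  position 38–39: tall cloud
  position 40–41: tall cloud
  position 42–43: tall cloud
  position 45–46: tall cloud
  position 48–49: tall cloud
  position 50–51: tall cloud

9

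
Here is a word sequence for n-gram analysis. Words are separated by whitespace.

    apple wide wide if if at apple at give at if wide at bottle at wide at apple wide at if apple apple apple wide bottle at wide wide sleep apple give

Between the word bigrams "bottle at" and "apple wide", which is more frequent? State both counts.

"bottle at": 2 occurrences
"apple wide": 3 occurrences

"apple wide" (3 vs 2)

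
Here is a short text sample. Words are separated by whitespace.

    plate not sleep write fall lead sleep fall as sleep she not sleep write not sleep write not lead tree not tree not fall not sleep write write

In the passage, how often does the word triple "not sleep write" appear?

4

Scanning the 26 overlapping trigram windows for "not sleep write":
  position 2–4: not sleep write
  position 12–14: not sleep write
  position 15–17: not sleep write
  position 25–27: not sleep write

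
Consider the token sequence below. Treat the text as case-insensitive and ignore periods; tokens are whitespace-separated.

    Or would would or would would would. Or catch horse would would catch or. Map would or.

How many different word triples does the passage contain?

17 tokens → 15 trigram windows in total.
Repeated trigrams (each contributes count−1 duplicates):
  or would would: 2
  would would or: 2
2 duplicate windows → 15 − 2 = 13 distinct.

13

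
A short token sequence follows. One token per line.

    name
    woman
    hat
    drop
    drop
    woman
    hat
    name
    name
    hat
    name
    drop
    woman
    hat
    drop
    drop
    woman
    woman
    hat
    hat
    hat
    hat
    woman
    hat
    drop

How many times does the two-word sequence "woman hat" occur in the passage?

5

Scanning the 24 overlapping bigram windows for "woman hat":
  position 2–3: woman hat
  position 6–7: woman hat
  position 13–14: woman hat
  position 18–19: woman hat
  position 23–24: woman hat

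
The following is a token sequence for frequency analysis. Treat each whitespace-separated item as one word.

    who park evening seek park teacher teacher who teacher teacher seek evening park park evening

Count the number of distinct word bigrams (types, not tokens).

15 tokens → 14 bigram windows in total.
Repeated bigrams (each contributes count−1 duplicates):
  park evening: 2
  teacher teacher: 2
2 duplicate windows → 14 − 2 = 12 distinct.

12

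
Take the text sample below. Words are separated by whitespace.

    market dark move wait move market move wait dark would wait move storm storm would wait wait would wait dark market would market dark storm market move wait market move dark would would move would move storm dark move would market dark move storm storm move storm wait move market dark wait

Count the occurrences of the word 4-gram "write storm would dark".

0

Scanning the 49 overlapping 4-gram windows for "write storm would dark":
  (none found)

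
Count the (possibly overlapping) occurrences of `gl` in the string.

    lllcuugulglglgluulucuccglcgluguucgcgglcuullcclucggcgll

7

Sliding a length-2 window over the 54 characters (53 positions):
  position 10–11: gl
  position 12–13: gl
  position 14–15: gl
  position 24–25: gl
  position 27–28: gl
  position 37–38: gl
  position 52–53: gl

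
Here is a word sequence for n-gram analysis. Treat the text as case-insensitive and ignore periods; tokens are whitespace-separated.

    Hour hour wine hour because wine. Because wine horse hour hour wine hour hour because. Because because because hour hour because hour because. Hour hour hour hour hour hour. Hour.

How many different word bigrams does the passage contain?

10

30 tokens → 29 bigram windows in total.
Repeated bigrams (each contributes count−1 duplicates):
  hour hour: 10
  hour because: 4
  because because: 3
  because hour: 3
  because wine: 2
  hour wine: 2
  wine hour: 2
19 duplicate windows → 29 − 19 = 10 distinct.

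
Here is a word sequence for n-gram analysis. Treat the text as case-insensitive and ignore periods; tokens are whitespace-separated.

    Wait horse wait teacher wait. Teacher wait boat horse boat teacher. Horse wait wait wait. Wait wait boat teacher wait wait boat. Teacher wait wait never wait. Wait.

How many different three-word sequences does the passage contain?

19

28 tokens → 26 trigram windows in total.
Repeated trigrams (each contributes count−1 duplicates):
  wait wait wait: 3
  boat teacher wait: 2
  teacher wait wait: 2
  wait boat teacher: 2
  wait teacher wait: 2
  wait wait boat: 2
7 duplicate windows → 26 − 7 = 19 distinct.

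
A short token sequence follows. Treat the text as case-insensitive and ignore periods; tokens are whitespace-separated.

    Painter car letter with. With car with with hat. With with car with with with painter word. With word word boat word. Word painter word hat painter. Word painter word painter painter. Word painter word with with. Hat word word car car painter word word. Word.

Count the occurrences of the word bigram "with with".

6

Scanning the 45 overlapping bigram windows for "with with":
  position 4–5: with with
  position 7–8: with with
  position 10–11: with with
  position 13–14: with with
  position 14–15: with with
  position 36–37: with with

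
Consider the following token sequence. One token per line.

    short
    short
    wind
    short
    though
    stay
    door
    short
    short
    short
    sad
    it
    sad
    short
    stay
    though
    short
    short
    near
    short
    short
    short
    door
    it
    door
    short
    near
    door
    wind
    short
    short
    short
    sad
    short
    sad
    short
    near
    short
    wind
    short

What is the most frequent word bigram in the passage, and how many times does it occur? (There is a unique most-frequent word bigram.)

Bigram frequencies (highest first):
  short short: 8
  wind short: 3
  short sad: 3
  sad short: 3
  short near: 3
  short wind: 2
  … (15 more, each ≤ 2)

"short short", 8 times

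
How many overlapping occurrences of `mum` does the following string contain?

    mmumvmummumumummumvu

6

Sliding a length-3 window over the 20 characters (18 positions):
  position 2–4: mum
  position 6–8: mum
  position 9–11: mum
  position 11–13: mum
  position 13–15: mum
  position 16–18: mum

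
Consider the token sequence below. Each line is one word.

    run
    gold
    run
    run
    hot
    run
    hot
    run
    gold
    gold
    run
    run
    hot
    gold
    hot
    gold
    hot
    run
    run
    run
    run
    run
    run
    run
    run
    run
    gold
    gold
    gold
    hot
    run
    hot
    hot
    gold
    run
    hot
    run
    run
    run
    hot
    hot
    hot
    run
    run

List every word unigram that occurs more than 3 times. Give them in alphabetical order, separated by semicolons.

Unigram counts meeting the condition (more than 3 times):
  gold: 9
  hot: 12
  run: 23

gold; hot; run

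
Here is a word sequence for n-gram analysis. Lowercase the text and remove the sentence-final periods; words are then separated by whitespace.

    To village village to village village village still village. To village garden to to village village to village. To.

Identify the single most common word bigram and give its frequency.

"to village", 5 times

Bigram frequencies (highest first):
  to village: 5
  village village: 4
  village to: 4
  village still: 1
  still village: 1
  village garden: 1
  … (2 more, each ≤ 1)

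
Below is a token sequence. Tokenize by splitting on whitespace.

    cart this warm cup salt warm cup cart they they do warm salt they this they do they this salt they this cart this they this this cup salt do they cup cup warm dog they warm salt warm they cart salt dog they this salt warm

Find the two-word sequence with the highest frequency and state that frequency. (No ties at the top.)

"they this", 5 times

Bigram frequencies (highest first):
  they this: 5
  salt warm: 3
  cart this: 2
  warm cup: 2
  cup salt: 2
  they do: 2
  … (24 more, each ≤ 2)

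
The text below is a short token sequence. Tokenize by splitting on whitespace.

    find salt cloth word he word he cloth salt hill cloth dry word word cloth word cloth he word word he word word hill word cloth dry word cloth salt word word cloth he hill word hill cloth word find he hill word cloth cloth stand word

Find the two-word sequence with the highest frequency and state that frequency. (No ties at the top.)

"word cloth", 6 times

Bigram frequencies (highest first):
  word cloth: 6
  word word: 4
  cloth word: 3
  word he: 3
  he word: 3
  hill word: 3
  … (17 more, each ≤ 2)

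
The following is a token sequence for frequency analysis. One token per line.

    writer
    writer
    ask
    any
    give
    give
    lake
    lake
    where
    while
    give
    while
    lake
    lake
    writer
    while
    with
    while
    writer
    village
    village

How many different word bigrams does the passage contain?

19

21 tokens → 20 bigram windows in total.
Repeated bigrams (each contributes count−1 duplicates):
  lake lake: 2
1 duplicate windows → 20 − 1 = 19 distinct.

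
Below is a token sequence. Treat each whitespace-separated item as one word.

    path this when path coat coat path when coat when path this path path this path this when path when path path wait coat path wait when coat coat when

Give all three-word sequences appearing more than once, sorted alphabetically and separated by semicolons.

path this path; path this when; this when path

Trigram counts meeting the condition (more than once):
  path this path: 2
  path this when: 2
  this when path: 2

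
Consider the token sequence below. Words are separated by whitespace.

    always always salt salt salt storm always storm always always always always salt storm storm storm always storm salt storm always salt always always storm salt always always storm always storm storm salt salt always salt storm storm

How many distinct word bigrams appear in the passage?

38 tokens → 37 bigram windows in total.
Repeated bigrams (each contributes count−1 duplicates):
  always always: 6
  always storm: 5
  storm always: 5
  always salt: 4
  salt storm: 4
  storm storm: 4
  salt always: 3
  salt salt: 3
  … (1 more repeated)
28 duplicate windows → 37 − 28 = 9 distinct.

9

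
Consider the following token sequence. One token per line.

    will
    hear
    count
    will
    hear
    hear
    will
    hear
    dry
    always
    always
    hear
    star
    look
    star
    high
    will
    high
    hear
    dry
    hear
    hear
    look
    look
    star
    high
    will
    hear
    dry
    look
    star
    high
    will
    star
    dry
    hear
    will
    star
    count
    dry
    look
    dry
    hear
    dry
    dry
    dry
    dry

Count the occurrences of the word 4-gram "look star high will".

Scanning the 44 overlapping 4-gram windows for "look star high will":
  position 14–17: look star high will
  position 24–27: look star high will
  position 30–33: look star high will

3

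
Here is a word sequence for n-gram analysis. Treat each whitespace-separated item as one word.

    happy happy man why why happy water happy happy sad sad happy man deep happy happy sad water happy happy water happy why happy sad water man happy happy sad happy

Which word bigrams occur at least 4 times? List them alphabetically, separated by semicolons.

happy happy; happy sad

Bigram counts meeting the condition (at least 4 times):
  happy happy: 5
  happy sad: 4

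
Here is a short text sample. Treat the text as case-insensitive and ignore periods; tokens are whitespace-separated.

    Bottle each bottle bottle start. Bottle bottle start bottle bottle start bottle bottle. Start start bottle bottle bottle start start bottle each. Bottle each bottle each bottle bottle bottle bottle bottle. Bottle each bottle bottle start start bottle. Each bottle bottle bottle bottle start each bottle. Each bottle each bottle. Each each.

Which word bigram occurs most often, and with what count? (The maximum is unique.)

Bigram frequencies (highest first):
  bottle bottle: 15
  bottle each: 9
  each bottle: 9
  bottle start: 7
  start bottle: 6
  start start: 3
  … (2 more, each ≤ 1)

"bottle bottle", 15 times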